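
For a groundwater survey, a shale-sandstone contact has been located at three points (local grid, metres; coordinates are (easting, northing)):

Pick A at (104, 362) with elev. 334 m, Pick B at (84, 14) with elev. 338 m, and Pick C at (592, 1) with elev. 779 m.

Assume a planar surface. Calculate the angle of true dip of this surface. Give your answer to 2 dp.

Let the plane be z = a·E + b·N + c.
Pick B−Pick A: −20a − 348b = 4;  Pick C−Pick A: 488a − 361b = 445.
Solving gives a = 0.86654, b = −0.06130.
Gradient magnitude |∇z| = √(a² + b²) = √(0.75089 + 0.00376) = 0.86871.
True dip = arctan(0.86871) = 40.98°, dipping toward W (azimuth ≈ 274°).

40.98°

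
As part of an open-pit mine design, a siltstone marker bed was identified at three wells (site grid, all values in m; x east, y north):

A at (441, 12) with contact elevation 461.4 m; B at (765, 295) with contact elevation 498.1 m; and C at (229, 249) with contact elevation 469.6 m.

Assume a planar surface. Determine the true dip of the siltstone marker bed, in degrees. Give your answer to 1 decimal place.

5.1°

Two edge vectors: A→B = (324, 283, 36.7), A→C = (-212, 237, 8.2).
Normal n = (A→B) × (A→C) = (-6377.3, -10437.2, 136784).
So ∂z/∂x = −n_x/n_z = 0.04662 and ∂z/∂y = −n_y/n_z = 0.07630.
Gradient magnitude |∇z| = √(a² + b²) = √(0.00217 + 0.00582) = 0.08942.
True dip = arctan(0.08942) = 5.1°, dipping toward SSW (azimuth ≈ 211°).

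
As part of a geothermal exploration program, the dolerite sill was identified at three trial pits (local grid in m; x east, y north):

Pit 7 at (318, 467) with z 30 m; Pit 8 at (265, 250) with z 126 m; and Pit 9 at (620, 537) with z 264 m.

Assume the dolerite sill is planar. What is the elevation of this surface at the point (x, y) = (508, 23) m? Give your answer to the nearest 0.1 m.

Two edge vectors: Pit 7→Pit 8 = (-53, -217, 96), Pit 7→Pit 9 = (302, 70, 234).
Normal n = (Pit 7→Pit 8) × (Pit 7→Pit 9) = (-57498, 41394, 61824).
So ∂z/∂x = −n_x/n_z = 0.93003 and ∂z/∂y = −n_y/n_z = −0.66955.
Intercept c from Pit 7: 30 − 295.75 + 312.68 = 46.93.
At (508, 23): z = 472.5 − 15.4 + 46.93 = 504.0 m.

504.0 m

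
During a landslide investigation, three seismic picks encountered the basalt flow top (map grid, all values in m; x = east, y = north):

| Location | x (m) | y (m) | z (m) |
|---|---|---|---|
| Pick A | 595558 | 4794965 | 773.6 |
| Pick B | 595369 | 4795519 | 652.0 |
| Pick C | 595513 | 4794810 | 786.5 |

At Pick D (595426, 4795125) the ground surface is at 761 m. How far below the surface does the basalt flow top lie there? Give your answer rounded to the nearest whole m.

Two edge vectors: Pick A→Pick B = (-189, 554, -121.6), Pick A→Pick C = (-45, -155, 12.9).
Normal n = (Pick A→Pick B) × (Pick A→Pick C) = (-11701.4, 7910.1, 54225).
So ∂z/∂x = −n_x/n_z = 0.21579345 and ∂z/∂y = −n_y/n_z = −0.14587552.
Intercept c from Pick A: 773.6 − 128517.52 + 699468.01 = 571724.09.
At (595426, 4795125): z_contact = 128489.0 − 699491.3 + 571724.09 = 721.8 m.
Depth below ground = 761 − 721.8 = 39 m.

39 m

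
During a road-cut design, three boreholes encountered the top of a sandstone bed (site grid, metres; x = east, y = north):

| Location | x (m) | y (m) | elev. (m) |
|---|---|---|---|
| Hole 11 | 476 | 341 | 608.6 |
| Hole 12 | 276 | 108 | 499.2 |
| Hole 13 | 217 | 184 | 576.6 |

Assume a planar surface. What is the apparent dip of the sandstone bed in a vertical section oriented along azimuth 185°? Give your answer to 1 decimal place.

Two edge vectors: Hole 11→Hole 12 = (-200, -233, -109.4), Hole 11→Hole 13 = (-259, -157, -32).
Normal n = (Hole 11→Hole 12) × (Hole 11→Hole 13) = (-9719.8, 21934.6, -28947).
So ∂z/∂x = −n_x/n_z = −0.33578 and ∂z/∂y = −n_y/n_z = 0.75775.
Unit vector along 185° is (sin 185°, cos 185°) = (-0.0872, -0.9962).
Slope in that direction = a·(-0.0872) + b·(-0.9962) = −0.72560.
Apparent dip = arctan|0.72560| = 36.0° (true dip is 39.7°, so apparent ≤ true as expected).

36.0°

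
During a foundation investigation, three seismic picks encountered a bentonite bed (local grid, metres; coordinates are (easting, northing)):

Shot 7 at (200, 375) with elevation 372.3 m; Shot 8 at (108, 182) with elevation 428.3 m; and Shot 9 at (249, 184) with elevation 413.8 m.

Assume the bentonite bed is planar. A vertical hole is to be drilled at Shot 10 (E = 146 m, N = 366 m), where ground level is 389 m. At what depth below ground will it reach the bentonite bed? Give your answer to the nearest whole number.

9 m

Let the plane be z = a·E + b·N + c.
Shot 8−Shot 7: −92a − 193b = 56;  Shot 9−Shot 7: 49a − 191b = 41.5.
Solving gives a = −0.09939, b = −0.24278.
Then c = 372.3 − a·200 − b·375 = 483.22.
At (146, 366): z_contact = −14.5 − 88.9 + 483.22 = 379.9 m.
Depth below ground = 389 − 379.9 = 9 m.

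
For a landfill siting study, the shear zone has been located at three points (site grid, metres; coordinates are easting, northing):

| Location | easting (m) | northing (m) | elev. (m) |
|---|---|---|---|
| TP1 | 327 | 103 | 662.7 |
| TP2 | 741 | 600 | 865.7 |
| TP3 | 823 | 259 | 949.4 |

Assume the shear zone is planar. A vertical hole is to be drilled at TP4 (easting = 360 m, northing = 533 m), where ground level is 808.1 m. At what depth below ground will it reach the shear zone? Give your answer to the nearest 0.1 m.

167.9 m

Two edge vectors: TP1→TP2 = (414, 497, 203), TP1→TP3 = (496, 156, 286.7).
Normal n = (TP1→TP2) × (TP1→TP3) = (110821.9, -18005.8, -181928).
So ∂z/∂easting = −n_x/n_z = 0.60915 and ∂z/∂northing = −n_y/n_z = −0.09897.
Intercept c from TP1: 662.7 − 199.19 + 10.19 = 473.70.
At (360, 533): z_contact = 219.29 − 52.75 + 473.70 = 640.24 m.
Depth below ground = 808.1 − 640.24 = 167.9 m.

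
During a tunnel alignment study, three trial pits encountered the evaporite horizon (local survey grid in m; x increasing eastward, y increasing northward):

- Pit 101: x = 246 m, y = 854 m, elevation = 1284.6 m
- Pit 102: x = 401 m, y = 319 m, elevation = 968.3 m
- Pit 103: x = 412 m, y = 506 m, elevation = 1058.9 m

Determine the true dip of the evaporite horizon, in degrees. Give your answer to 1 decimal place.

30.5°

Let the plane be z = a·x + b·y + c.
Pit 102−Pit 101: 155a − 535b = −316.3;  Pit 103−Pit 101: 166a − 348b = −225.7.
Solving gives a = −0.30620, b = 0.50250.
Gradient magnitude |∇z| = √(a² + b²) = √(0.09376 + 0.25251) = 0.58844.
True dip = arctan(0.58844) = 30.5°, dipping toward SSE (azimuth ≈ 149°).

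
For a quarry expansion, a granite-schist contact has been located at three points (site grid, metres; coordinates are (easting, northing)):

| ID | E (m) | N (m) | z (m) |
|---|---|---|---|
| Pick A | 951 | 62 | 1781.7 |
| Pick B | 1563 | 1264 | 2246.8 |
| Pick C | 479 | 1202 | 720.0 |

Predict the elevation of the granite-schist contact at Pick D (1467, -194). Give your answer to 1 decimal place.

2605.6 m

Let the plane be z = a·E + b·N + c.
Pick B−Pick A: 612a + 1202b = 465.1;  Pick C−Pick A: −472a + 1140b = −1061.7.
Solving gives a = 1.427939, b = −0.340099.
Then c = 1781.7 − a·951 − b·62 = 444.82.
At (1467, -194): z = 2094.8 + 66.0 + 444.82 = 2605.6 m.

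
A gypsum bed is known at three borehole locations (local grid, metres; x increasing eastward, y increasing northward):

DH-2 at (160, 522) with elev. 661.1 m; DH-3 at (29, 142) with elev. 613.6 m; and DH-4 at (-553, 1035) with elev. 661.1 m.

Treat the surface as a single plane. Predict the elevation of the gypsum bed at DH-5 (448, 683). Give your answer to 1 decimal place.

698.0 m

Two edge vectors: DH-2→DH-3 = (-131, -380, -47.5), DH-2→DH-4 = (-713, 513, 0).
Normal n = (DH-2→DH-3) × (DH-2→DH-4) = (24367.5, 33867.5, -338143).
So ∂z/∂x = −n_x/n_z = 0.072063 and ∂z/∂y = −n_y/n_z = 0.100157.
Intercept c from DH-2: 661.1 − 11.53 − 52.28 = 597.29.
At (448, 683): z = 32.3 + 68.4 + 597.29 = 698.0 m.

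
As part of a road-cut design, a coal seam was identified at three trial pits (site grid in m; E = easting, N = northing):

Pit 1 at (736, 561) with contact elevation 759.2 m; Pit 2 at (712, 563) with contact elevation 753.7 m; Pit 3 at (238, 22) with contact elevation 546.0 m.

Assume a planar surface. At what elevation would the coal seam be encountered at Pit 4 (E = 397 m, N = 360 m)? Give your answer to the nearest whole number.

Let the plane be z = a·E + b·N + c.
Pit 2−Pit 1: −24a + 2b = −5.5;  Pit 3−Pit 1: −498a − 539b = −213.2.
Solving gives a = 0.24339, b = 0.17067.
Then c = 759.2 − a·736 − b·561 = 484.32.
At (397, 360): z = 96.6 + 61.4 + 484.32 = 642.4 m.

642 m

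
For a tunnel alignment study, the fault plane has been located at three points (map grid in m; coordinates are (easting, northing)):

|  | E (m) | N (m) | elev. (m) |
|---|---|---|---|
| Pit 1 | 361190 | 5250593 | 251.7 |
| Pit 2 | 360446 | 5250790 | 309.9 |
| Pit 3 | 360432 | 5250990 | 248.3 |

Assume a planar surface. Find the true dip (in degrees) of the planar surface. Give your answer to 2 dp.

Two edge vectors: Pit 1→Pit 2 = (-744, 197, 58.2), Pit 1→Pit 3 = (-758, 397, -3.4).
Normal n = (Pit 1→Pit 2) × (Pit 1→Pit 3) = (-23775.2, -46645.2, -146042).
So ∂z/∂E = −n_x/n_z = −0.16280 and ∂z/∂N = −n_y/n_z = −0.31940.
Gradient magnitude |∇z| = √(a² + b²) = √(0.02650 + 0.10201) = 0.35849.
True dip = arctan(0.35849) = 19.72°, dipping toward NNE (azimuth ≈ 027°).

19.72°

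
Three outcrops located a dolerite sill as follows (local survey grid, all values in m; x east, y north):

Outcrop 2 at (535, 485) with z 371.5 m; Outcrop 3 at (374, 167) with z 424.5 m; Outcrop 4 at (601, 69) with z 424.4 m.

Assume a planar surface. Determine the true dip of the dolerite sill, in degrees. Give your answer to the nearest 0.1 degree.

8.5°

Let the plane be z = a·x + b·y + c.
Outcrop 3−Outcrop 2: −161a − 318b = 53;  Outcrop 4−Outcrop 2: 66a − 416b = 52.9.
Solving gives a = −0.05941, b = −0.13659.
Gradient magnitude |∇z| = √(a² + b²) = √(0.00353 + 0.01866) = 0.14895.
True dip = arctan(0.14895) = 8.5°, dipping toward NNE (azimuth ≈ 024°).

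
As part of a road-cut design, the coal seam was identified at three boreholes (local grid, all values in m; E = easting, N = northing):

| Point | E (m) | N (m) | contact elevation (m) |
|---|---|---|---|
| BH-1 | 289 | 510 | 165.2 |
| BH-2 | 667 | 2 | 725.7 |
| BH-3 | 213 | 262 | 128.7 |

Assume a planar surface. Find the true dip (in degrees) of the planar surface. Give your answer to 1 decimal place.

Let the plane be z = a·E + b·N + c.
BH-2−BH-1: 378a − 508b = 560.5;  BH-3−BH-1: −76a − 248b = −36.5.
Solving gives a = 1.19036, b = −0.21761.
Gradient magnitude |∇z| = √(a² + b²) = √(1.41695 + 0.04735) = 1.21008.
True dip = arctan(1.21008) = 50.4°, dipping toward W (azimuth ≈ 280°).

50.4°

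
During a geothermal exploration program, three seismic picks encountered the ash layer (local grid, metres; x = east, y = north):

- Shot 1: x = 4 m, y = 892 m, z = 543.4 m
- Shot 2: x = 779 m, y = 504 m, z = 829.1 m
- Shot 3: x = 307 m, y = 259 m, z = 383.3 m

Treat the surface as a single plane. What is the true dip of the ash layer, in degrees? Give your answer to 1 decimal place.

40.8°

Let the plane be z = a·x + b·y + c.
Shot 2−Shot 1: 775a − 388b = 285.7;  Shot 3−Shot 1: 303a − 633b = −160.1.
Solving gives a = 0.65137, b = 0.56471.
Gradient magnitude |∇z| = √(a² + b²) = √(0.42428 + 0.31890) = 0.86208.
True dip = arctan(0.86208) = 40.8°, dipping toward SW (azimuth ≈ 229°).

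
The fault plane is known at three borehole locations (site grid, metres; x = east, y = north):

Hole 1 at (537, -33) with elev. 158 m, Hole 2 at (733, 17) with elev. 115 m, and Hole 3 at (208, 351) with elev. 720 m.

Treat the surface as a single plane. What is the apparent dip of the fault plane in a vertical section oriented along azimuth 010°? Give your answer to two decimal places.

Let the plane be z = a·x + b·y + c.
Hole 2−Hole 1: 196a + 50b = −43;  Hole 3−Hole 1: −329a + 384b = 562.
Solving gives a = −0.48643, b = 1.04679.
Unit vector along 010° is (sin 10°, cos 10°) = (0.1736, 0.9848).
Slope in that direction = a·(0.1736) + b·(0.9848) = 0.94642.
Apparent dip = arctan|0.94642| = 43.42° (true dip is 49.1°, so apparent ≤ true as expected).

43.42°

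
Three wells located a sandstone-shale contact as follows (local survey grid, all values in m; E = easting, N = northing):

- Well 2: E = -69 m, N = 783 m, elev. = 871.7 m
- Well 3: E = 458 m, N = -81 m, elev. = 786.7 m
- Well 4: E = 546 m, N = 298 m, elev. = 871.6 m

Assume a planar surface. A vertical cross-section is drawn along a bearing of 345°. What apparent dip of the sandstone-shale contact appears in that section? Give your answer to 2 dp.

Let the plane be z = a·E + b·N + c.
Well 3−Well 2: 527a − 864b = −85;  Well 4−Well 2: 615a − 485b = −0.1.
Solving gives a = 0.14918, b = 0.18937.
Unit vector along 345° is (sin 345°, cos 345°) = (-0.2588, 0.9659).
Slope in that direction = a·(-0.2588) + b·(0.9659) = 0.14431.
Apparent dip = arctan|0.14431| = 8.21° (true dip is 13.6°, so apparent ≤ true as expected).

8.21°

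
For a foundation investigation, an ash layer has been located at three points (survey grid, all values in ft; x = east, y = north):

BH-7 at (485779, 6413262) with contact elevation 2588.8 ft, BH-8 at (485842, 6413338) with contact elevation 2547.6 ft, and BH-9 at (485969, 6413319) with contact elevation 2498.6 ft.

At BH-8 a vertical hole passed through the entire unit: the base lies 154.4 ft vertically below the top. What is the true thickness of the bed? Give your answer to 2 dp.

140.27 ft

Let the plane be z = a·x + b·y + c.
BH-8−BH-7: 63a + 76b = −41.2;  BH-9−BH-7: 190a + 57b = −90.2.
Solving gives a = −0.41541, b = −0.19775.
|∇z| = √(a²+b²) = 0.46008, so dip δ = arctan(0.46008) = 24.71°.
True thickness = vertical thickness × cos δ = 154.4 × cos 24.71° = 140.27 ft.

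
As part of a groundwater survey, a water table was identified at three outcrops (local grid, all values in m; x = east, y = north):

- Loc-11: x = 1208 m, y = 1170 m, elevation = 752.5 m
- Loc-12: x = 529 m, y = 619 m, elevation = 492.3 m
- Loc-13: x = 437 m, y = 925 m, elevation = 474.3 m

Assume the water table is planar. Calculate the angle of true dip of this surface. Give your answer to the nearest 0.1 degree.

19.3°

Let the plane be z = a·x + b·y + c.
Loc-12−Loc-11: −679a − 551b = −260.2;  Loc-13−Loc-11: −771a − 245b = −278.2.
Solving gives a = 0.34643, b = 0.04533.
Gradient magnitude |∇z| = √(a² + b²) = √(0.12001 + 0.00205) = 0.34938.
True dip = arctan(0.34938) = 19.3°, dipping toward W (azimuth ≈ 263°).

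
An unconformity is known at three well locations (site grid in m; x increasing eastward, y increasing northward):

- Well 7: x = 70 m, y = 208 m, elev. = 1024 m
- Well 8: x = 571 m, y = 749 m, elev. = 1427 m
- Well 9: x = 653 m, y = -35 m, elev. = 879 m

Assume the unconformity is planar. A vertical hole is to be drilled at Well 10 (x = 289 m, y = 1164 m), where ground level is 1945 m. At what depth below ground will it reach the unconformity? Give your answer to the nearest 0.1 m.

Let the plane be z = a·x + b·y + c.
Well 8−Well 7: 501a + 541b = 403;  Well 9−Well 7: 583a − 243b = −145.
Solving gives a = 0.044571, b = 0.703641.
Then c = 1024 − a·70 − b·208 = 874.52.
At (289, 1164): z_contact = 12.88 + 819.04 + 874.52 = 1706.44 m.
Depth below ground = 1945 − 1706.44 = 238.6 m.

238.6 m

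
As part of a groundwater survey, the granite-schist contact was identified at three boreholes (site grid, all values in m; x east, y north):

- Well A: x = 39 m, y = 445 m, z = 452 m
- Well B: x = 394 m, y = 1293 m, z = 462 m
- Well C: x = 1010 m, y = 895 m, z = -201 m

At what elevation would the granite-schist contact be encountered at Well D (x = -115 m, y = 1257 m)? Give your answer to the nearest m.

877 m

Let the plane be z = a·x + b·y + c.
Well B−Well A: 355a + 848b = 10;  Well C−Well A: 971a + 450b = −653.
Solving gives a = −0.84116, b = 0.36393.
Then c = 452 − a·39 − b·445 = 322.86.
At (-115, 1257): z = 96.7 + 457.5 + 322.86 = 877.1 m.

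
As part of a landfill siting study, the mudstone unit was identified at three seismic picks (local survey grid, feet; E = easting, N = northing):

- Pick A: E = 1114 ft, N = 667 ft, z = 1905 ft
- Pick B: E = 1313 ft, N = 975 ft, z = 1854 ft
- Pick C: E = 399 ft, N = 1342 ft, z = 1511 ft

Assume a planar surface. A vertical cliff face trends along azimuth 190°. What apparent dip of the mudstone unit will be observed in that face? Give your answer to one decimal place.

15.5°

Two edge vectors: Pick A→Pick B = (199, 308, -51), Pick A→Pick C = (-715, 675, -394).
Normal n = (Pick A→Pick B) × (Pick A→Pick C) = (-86927, 114871, 354545).
So ∂z/∂E = −n_x/n_z = 0.24518 and ∂z/∂N = −n_y/n_z = −0.32400.
Unit vector along 190° is (sin 190°, cos 190°) = (-0.1736, -0.9848).
Slope in that direction = a·(-0.1736) + b·(-0.9848) = 0.27650.
Apparent dip = arctan|0.27650| = 15.5° (true dip is 22.1°, so apparent ≤ true as expected).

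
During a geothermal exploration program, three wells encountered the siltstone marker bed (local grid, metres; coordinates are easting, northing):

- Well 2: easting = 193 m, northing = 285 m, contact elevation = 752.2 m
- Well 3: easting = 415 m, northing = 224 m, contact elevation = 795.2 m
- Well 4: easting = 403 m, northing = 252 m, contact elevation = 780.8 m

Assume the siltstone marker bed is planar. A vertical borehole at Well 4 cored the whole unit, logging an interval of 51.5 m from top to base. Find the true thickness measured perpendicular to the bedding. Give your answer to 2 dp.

46.20 m

Let the plane be z = a·easting + b·northing + c.
Well 3−Well 2: 222a − 61b = 43;  Well 4−Well 2: 210a − 33b = 28.6.
Solving gives a = 0.05937, b = −0.48884.
|∇z| = √(a²+b²) = 0.49243, so dip δ = arctan(0.49243) = 26.22°.
True thickness = vertical thickness × cos δ = 51.5 × cos 26.22° = 46.20 m.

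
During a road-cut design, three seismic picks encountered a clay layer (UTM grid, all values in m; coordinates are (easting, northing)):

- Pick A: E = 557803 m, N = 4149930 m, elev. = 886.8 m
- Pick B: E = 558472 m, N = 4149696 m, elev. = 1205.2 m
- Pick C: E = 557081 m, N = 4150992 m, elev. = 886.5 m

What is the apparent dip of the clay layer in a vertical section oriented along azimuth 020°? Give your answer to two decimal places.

Two edge vectors: Pick A→Pick B = (669, -234, 318.4), Pick A→Pick C = (-722, 1062, -0.3).
Normal n = (Pick A→Pick B) × (Pick A→Pick C) = (-338070.6, -229684.1, 541530).
So ∂z/∂E = −n_x/n_z = 0.62429 and ∂z/∂N = −n_y/n_z = 0.42414.
Unit vector along 020° is (sin 20°, cos 20°) = (0.3420, 0.9397).
Slope in that direction = a·(0.3420) + b·(0.9397) = 0.61208.
Apparent dip = arctan|0.61208| = 31.47° (true dip is 37.0°, so apparent ≤ true as expected).

31.47°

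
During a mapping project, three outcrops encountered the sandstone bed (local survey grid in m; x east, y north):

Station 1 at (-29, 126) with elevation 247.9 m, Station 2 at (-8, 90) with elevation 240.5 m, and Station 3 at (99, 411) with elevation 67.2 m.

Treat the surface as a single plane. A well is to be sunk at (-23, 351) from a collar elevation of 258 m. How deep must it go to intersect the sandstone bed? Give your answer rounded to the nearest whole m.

Let the plane be z = a·x + b·y + c.
Station 2−Station 1: 21a − 36b = −7.4;  Station 3−Station 1: 128a + 285b = −180.7.
Solving gives a = −0.81320, b = −0.26881.
Then c = 247.9 − a·-29 − b·126 = 258.19.
At (-23, 351): z_contact = 18.7 − 94.4 + 258.19 = 182.5 m.
Depth below ground = 258 − 182.5 = 75 m.

75 m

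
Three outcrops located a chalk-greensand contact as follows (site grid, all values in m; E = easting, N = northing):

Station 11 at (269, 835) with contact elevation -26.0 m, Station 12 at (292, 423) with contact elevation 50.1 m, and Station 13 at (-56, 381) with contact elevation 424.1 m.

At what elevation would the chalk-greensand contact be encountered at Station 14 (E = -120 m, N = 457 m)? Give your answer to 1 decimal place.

472.5 m

Two edge vectors: Station 11→Station 12 = (23, -412, 76.1), Station 11→Station 13 = (-325, -454, 450.1).
Normal n = (Station 11→Station 12) × (Station 11→Station 13) = (-150891.8, -35084.8, -144342).
So ∂z/∂E = −n_x/n_z = −1.04538 and ∂z/∂N = −n_y/n_z = −0.24307.
Intercept c from Station 11: -26 + 281.21 + 202.96 = 458.17.
At (-120, 457): z = 125.4 − 111.1 + 458.17 = 472.5 m.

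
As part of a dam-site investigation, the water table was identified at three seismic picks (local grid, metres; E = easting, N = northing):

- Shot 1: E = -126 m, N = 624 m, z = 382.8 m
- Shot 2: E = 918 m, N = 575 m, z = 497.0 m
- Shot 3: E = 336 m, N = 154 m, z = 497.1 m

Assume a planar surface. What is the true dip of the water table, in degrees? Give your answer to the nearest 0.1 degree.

Two edge vectors: Shot 1→Shot 2 = (1044, -49, 114.2), Shot 1→Shot 3 = (462, -470, 114.3).
Normal n = (Shot 1→Shot 2) × (Shot 1→Shot 3) = (48073.3, -66568.8, -468042).
So ∂z/∂E = −n_x/n_z = 0.10271 and ∂z/∂N = −n_y/n_z = −0.14223.
Gradient magnitude |∇z| = √(a² + b²) = √(0.01055 + 0.02023) = 0.17544.
True dip = arctan(0.17544) = 10.0°, dipping toward NW (azimuth ≈ 324°).

10.0°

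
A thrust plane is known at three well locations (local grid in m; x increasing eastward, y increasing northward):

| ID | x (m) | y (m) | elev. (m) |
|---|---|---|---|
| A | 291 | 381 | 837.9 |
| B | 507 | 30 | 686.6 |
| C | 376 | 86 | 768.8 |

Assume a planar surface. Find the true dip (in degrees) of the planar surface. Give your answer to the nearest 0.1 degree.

Let the plane be z = a·x + b·y + c.
B−A: 216a − 351b = −151.3;  C−A: 85a − 295b = −69.1.
Solving gives a = −0.60143, b = 0.06094.
Gradient magnitude |∇z| = √(a² + b²) = √(0.36172 + 0.00371) = 0.60451.
True dip = arctan(0.60451) = 31.2°, dipping toward E (azimuth ≈ 096°).

31.2°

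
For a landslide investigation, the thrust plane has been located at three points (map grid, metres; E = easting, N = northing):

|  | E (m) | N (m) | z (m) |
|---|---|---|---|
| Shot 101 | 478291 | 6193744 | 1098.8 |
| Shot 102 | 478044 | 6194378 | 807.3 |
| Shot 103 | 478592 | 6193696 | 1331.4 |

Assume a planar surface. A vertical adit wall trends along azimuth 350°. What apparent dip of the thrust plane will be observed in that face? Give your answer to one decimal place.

Let the plane be z = a·E + b·N + c.
Shot 102−Shot 101: −247a + 634b = −291.5;  Shot 103−Shot 101: 301a − 48b = 232.6.
Solving gives a = 0.74577, b = −0.16923.
Unit vector along 350° is (sin 350°, cos 350°) = (-0.1736, 0.9848).
Slope in that direction = a·(-0.1736) + b·(0.9848) = −0.29617.
Apparent dip = arctan|0.29617| = 16.5° (true dip is 37.4°, so apparent ≤ true as expected).

16.5°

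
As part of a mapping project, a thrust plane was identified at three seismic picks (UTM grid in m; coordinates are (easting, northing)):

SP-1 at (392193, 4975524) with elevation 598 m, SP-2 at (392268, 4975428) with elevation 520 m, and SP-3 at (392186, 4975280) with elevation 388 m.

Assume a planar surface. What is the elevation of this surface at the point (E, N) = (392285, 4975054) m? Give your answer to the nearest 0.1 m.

199.8 m

Let the plane be z = a·E + b·N + c.
SP-2−SP-1: 75a − 96b = −78;  SP-3−SP-1: −7a − 244b = −210.
Solving gives a = 0.059456040, b = 0.858950032.
Then c = 598 − a·392193 − b·4975524 = −4296446.74.
At (392285, 4975054): z = 23323.7 + 4273322.8 − 4296446.74 = 199.8 m.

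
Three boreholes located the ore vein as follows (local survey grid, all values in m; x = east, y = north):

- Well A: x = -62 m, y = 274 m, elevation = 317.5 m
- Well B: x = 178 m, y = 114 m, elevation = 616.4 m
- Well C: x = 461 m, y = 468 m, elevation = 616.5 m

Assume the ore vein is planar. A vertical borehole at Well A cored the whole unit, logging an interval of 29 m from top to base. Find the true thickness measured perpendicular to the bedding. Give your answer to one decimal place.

Let the plane be z = a·x + b·y + c.
Well B−Well A: 240a − 160b = 298.9;  Well C−Well A: 523a + 194b = 299.
Solving gives a = 0.81255, b = −0.64930.
|∇z| = √(a²+b²) = 1.04011, so dip δ = arctan(1.04011) = 46.13°.
True thickness = vertical thickness × cos δ = 29 × cos 46.13° = 20.1 m.

20.1 m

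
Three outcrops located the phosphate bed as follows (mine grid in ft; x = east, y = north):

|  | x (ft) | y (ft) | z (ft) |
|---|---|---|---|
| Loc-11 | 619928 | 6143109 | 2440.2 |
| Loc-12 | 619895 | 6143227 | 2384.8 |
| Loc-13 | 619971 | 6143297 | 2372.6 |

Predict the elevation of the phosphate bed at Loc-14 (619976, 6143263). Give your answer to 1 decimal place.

Two edge vectors: Loc-11→Loc-12 = (-33, 118, -55.4), Loc-11→Loc-13 = (43, 188, -67.6).
Normal n = (Loc-11→Loc-12) × (Loc-11→Loc-13) = (2438.4, -4613, -11278).
So ∂z/∂x = −n_x/n_z = 0.216208548 and ∂z/∂y = −n_y/n_z = −0.409026423.
Intercept c from Loc-11: 2440.2 − 134033.73 + 2512693.90 = 2381100.37.
At (619976, 6143263): z = 134044.1 − 2512756.9 + 2381100.37 = 2387.6 ft.

2387.6 ft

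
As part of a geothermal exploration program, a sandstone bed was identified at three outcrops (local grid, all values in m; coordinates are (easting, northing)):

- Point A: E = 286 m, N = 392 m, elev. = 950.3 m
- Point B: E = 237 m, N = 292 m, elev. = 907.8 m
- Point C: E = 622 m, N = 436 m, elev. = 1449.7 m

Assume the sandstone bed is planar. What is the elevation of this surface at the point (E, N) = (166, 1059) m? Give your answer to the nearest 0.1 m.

550.7 m

Let the plane be z = a·E + b·N + c.
Point B−Point A: −49a − 100b = −42.5;  Point C−Point A: 336a + 44b = 499.4.
Solving gives a = 1.528750, b = −0.324087.
Then c = 950.3 − a·286 − b·392 = 640.12.
At (166, 1059): z = 253.8 − 343.2 + 640.12 = 550.7 m.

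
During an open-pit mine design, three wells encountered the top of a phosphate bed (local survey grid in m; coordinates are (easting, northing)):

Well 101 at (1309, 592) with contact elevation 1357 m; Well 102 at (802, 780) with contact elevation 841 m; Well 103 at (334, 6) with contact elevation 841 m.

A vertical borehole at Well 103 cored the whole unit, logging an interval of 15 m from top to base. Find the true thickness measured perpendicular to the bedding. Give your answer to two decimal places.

Two edge vectors: Well 101→Well 102 = (-507, 188, -516), Well 101→Well 103 = (-975, -586, -516).
Normal n = (Well 101→Well 102) × (Well 101→Well 103) = (-399384, 241488, 480402).
So ∂z/∂E = −n_x/n_z = 0.83135 and ∂z/∂N = −n_y/n_z = −0.50268.
|∇z| = √(a²+b²) = 0.97151, so dip δ = arctan(0.97151) = 44.17°.
True thickness = vertical thickness × cos δ = 15 × cos 44.17° = 10.76 m.

10.76 m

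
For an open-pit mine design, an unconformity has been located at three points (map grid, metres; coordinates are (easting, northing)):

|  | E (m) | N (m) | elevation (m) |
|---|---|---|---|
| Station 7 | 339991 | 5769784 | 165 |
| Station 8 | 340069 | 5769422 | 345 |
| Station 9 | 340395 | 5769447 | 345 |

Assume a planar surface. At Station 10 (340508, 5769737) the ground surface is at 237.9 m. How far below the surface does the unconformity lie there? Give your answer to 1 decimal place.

Two edge vectors: Station 7→Station 8 = (78, -362, 180), Station 7→Station 9 = (404, -337, 180).
Normal n = (Station 7→Station 8) × (Station 7→Station 9) = (-4500, 58680, 119962).
So ∂z/∂E = −n_x/n_z = 0.037511879 and ∂z/∂N = −n_y/n_z = −0.489154899.
Intercept c from Station 7: 165 − 12753.70 + 2822318.11 = 2809729.41.
At (340508, 5769737): z_contact = 12773.09 − 2822295.12 + 2809729.41 = 207.38 m.
Depth below ground = 237.9 − 207.38 = 30.5 m.

30.5 m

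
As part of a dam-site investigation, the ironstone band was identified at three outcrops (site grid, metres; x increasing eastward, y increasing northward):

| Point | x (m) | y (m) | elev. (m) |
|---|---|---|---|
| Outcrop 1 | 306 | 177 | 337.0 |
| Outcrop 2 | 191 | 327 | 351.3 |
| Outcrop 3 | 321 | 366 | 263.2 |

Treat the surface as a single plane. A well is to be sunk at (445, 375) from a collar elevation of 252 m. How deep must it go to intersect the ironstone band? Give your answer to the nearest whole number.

63 m

Let the plane be z = a·x + b·y + c.
Outcrop 2−Outcrop 1: −115a + 150b = 14.3;  Outcrop 3−Outcrop 1: 15a + 189b = −73.8.
Solving gives a = −0.57422, b = −0.34490.
Then c = 337 − a·306 − b·177 = 573.76.
At (445, 375): z_contact = −255.5 − 129.3 + 573.76 = 188.9 m.
Depth below ground = 252 − 188.9 = 63 m.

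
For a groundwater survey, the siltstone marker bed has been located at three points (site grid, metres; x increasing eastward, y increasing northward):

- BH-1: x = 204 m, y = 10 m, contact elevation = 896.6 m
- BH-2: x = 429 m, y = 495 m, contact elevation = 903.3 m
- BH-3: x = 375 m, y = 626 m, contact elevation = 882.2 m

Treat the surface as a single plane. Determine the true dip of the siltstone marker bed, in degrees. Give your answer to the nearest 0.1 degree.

12.1°

Let the plane be z = a·x + b·y + c.
BH-2−BH-1: 225a + 485b = 6.7;  BH-3−BH-1: 171a + 616b = −14.4.
Solving gives a = 0.19961, b = −0.07879.
Gradient magnitude |∇z| = √(a² + b²) = √(0.03984 + 0.00621) = 0.21459.
True dip = arctan(0.21459) = 12.1°, dipping toward WNW (azimuth ≈ 292°).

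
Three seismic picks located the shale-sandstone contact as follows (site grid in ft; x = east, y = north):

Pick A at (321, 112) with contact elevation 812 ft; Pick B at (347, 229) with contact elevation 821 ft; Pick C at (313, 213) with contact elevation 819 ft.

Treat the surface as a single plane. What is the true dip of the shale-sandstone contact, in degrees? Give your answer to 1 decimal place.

4.3°

Let the plane be z = a·x + b·y + c.
Pick B−Pick A: 26a + 117b = 9;  Pick C−Pick A: −8a + 101b = 7.
Solving gives a = 0.02527, b = 0.07131.
Gradient magnitude |∇z| = √(a² + b²) = √(0.00064 + 0.00508) = 0.07565.
True dip = arctan(0.07565) = 4.3°, dipping toward SSW (azimuth ≈ 200°).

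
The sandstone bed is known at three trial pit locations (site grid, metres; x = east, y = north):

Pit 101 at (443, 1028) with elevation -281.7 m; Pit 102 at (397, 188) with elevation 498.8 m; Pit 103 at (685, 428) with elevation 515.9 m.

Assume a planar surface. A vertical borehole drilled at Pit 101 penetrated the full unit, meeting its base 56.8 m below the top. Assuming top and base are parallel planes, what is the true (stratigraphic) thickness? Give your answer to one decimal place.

34.5 m

Let the plane be z = a·x + b·y + c.
Pit 102−Pit 101: −46a − 840b = 780.5;  Pit 103−Pit 101: 242a − 600b = 797.6.
Solving gives a = 0.87354, b = −0.97700.
|∇z| = √(a²+b²) = 1.31058, so dip δ = arctan(1.31058) = 52.66°.
True thickness = vertical thickness × cos δ = 56.8 × cos 52.66° = 34.5 m.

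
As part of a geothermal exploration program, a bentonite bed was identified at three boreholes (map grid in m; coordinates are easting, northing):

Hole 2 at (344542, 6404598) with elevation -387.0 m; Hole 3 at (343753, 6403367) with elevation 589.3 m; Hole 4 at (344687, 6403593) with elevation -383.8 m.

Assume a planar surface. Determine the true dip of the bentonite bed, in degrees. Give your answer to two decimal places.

45.48°

Two edge vectors: Hole 2→Hole 3 = (-789, -1231, 976.3), Hole 2→Hole 4 = (145, -1005, 3.2).
Normal n = (Hole 2→Hole 3) × (Hole 2→Hole 4) = (977242.3, 144088.3, 971440).
So ∂z/∂easting = −n_x/n_z = −1.00597 and ∂z/∂northing = −n_y/n_z = −0.14832.
Gradient magnitude |∇z| = √(a² + b²) = √(1.01198 + 0.02200) = 1.01685.
True dip = arctan(1.01685) = 45.48°, dipping toward E (azimuth ≈ 082°).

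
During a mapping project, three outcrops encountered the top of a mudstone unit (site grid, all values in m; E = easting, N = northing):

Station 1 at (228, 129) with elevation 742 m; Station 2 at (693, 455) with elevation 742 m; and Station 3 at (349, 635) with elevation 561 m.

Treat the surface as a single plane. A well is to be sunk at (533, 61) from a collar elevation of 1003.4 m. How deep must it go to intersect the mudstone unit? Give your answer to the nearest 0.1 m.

Two edge vectors: Station 1→Station 2 = (465, 326, 0), Station 1→Station 3 = (121, 506, -181).
Normal n = (Station 1→Station 2) × (Station 1→Station 3) = (-59006, 84165, 195844).
So ∂z/∂E = −n_x/n_z = 0.30129 and ∂z/∂N = −n_y/n_z = −0.42976.
Intercept c from Station 1: 742 − 68.69 + 55.44 = 728.74.
At (533, 61): z_contact = 160.59 − 26.22 + 728.74 = 863.12 m.
Depth below ground = 1003.4 − 863.12 = 140.3 m.

140.3 m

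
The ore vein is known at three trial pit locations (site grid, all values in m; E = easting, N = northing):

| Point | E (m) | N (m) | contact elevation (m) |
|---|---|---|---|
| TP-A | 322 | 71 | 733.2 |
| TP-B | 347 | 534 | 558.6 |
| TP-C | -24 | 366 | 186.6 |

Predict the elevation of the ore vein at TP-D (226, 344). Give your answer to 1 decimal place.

497.0 m

Two edge vectors: TP-A→TP-B = (25, 463, -174.6), TP-A→TP-C = (-346, 295, -546.6).
Normal n = (TP-A→TP-B) × (TP-A→TP-C) = (-201568.8, 74076.6, 167573).
So ∂z/∂E = −n_x/n_z = 1.20287 and ∂z/∂N = −n_y/n_z = −0.44206.
Intercept c from TP-A: 733.2 − 387.32 + 31.39 = 377.26.
At (226, 344): z = 271.8 − 152.1 + 377.26 = 497.0 m.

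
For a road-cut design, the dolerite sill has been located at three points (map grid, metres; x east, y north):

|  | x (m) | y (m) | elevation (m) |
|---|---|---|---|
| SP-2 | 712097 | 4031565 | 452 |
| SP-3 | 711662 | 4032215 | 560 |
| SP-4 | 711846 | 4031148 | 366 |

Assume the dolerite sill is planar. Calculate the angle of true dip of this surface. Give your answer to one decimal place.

Let the plane be z = a·x + b·y + c.
SP-3−SP-2: −435a + 650b = 108;  SP-4−SP-2: −251a − 417b = −86.
Solving gives a = 0.03153, b = 0.18726.
Gradient magnitude |∇z| = √(a² + b²) = √(0.00099 + 0.03506) = 0.18989.
True dip = arctan(0.18989) = 10.8°, dipping toward S (azimuth ≈ 190°).

10.8°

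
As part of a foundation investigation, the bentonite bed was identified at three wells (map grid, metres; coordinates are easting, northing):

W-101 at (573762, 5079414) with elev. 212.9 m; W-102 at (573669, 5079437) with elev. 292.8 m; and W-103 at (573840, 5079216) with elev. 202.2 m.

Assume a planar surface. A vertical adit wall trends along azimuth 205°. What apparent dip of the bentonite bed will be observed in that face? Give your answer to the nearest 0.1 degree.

Two edge vectors: W-101→W-102 = (-93, 23, 79.9), W-101→W-103 = (78, -198, -10.7).
Normal n = (W-101→W-102) × (W-101→W-103) = (15574.1, 5237.1, 16620).
So ∂z/∂easting = −n_x/n_z = −0.93707 and ∂z/∂northing = −n_y/n_z = −0.31511.
Unit vector along 205° is (sin 205°, cos 205°) = (-0.4226, -0.9063).
Slope in that direction = a·(-0.4226) + b·(-0.9063) = 0.68161.
Apparent dip = arctan|0.68161| = 34.3° (true dip is 44.7°, so apparent ≤ true as expected).

34.3°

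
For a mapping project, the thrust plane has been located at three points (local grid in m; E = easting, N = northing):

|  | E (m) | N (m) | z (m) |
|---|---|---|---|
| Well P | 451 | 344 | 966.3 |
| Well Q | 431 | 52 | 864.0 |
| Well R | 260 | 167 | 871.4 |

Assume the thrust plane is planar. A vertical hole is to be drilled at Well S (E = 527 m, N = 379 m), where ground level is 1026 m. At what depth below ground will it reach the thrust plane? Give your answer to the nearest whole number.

Let the plane be z = a·E + b·N + c.
Well Q−Well P: −20a − 292b = −102.3;  Well R−Well P: −191a − 177b = −94.9.
Solving gives a = 0.18387, b = 0.33775.
Then c = 966.3 − a·451 − b·344 = 767.19.
At (527, 379): z_contact = 96.9 + 128.0 + 767.19 = 992.1 m.
Depth below ground = 1026 − 992.1 = 34 m.

34 m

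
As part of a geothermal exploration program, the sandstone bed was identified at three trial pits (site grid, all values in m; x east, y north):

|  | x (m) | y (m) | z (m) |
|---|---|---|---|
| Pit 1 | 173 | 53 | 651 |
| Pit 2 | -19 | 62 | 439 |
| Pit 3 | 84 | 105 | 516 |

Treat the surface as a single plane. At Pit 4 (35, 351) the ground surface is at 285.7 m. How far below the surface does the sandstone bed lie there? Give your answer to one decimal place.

Let the plane be z = a·x + b·y + c.
Pit 2−Pit 1: −192a + 9b = −212;  Pit 3−Pit 1: −89a + 52b = −135.
Solving gives a = 1.06817, b = −0.76794.
Then c = 651 − a·173 − b·53 = 506.91.
At (35, 351): z_contact = 37.39 − 269.55 + 506.91 = 274.75 m.
Depth below ground = 285.7 − 274.75 = 11.0 m.

11.0 m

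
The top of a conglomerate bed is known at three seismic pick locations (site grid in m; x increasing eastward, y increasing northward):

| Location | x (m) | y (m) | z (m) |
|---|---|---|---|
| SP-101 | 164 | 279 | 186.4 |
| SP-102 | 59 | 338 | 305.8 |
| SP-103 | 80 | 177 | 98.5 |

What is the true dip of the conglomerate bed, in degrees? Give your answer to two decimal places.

52.60°

Let the plane be z = a·x + b·y + c.
SP-102−SP-101: −105a + 59b = 119.4;  SP-103−SP-101: −84a − 102b = −87.9.
Solving gives a = −0.44636, b = 1.22936.
Gradient magnitude |∇z| = √(a² + b²) = √(0.19924 + 1.51132) = 1.30788.
True dip = arctan(1.30788) = 52.60°, dipping toward SSE (azimuth ≈ 160°).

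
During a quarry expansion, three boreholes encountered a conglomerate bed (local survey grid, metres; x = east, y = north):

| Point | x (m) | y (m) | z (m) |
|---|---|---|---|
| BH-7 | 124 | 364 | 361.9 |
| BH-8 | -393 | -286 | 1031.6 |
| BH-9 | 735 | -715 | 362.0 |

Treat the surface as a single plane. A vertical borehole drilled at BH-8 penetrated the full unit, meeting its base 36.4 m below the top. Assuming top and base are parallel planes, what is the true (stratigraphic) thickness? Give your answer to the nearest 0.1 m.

Two edge vectors: BH-7→BH-8 = (-517, -650, 669.7), BH-7→BH-9 = (611, -1079, 0.1).
Normal n = (BH-7→BH-8) × (BH-7→BH-9) = (722541.3, 409238.4, 954993).
So ∂z/∂x = −n_x/n_z = −0.75659 and ∂z/∂y = −n_y/n_z = −0.42853.
|∇z| = √(a²+b²) = 0.86952, so dip δ = arctan(0.86952) = 41.01°.
True thickness = vertical thickness × cos δ = 36.4 × cos 41.01° = 27.5 m.

27.5 m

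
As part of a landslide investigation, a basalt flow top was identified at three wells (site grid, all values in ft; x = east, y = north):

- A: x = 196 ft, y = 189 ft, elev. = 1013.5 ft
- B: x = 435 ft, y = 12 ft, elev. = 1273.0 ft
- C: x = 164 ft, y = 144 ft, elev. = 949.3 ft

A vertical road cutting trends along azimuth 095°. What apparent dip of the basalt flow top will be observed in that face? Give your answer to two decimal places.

53.69°

Let the plane be z = a·x + b·y + c.
B−A: 239a − 177b = 259.5;  C−A: −32a − 45b = −64.2.
Solving gives a = 1.40331, b = 0.42876.
Unit vector along 095° is (sin 95°, cos 95°) = (0.9962, -0.0872).
Slope in that direction = a·(0.9962) + b·(-0.0872) = 1.36060.
Apparent dip = arctan|1.36060| = 53.69° (true dip is 55.7°, so apparent ≤ true as expected).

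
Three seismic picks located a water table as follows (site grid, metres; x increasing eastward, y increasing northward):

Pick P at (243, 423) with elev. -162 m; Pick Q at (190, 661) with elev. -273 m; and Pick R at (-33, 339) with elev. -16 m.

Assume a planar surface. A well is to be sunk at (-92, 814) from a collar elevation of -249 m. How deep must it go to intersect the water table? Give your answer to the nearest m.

Two edge vectors: Pick P→Pick Q = (-53, 238, -111), Pick P→Pick R = (-276, -84, 146).
Normal n = (Pick P→Pick Q) × (Pick P→Pick R) = (25424, 38374, 70140).
So ∂z/∂x = −n_x/n_z = −0.36248 and ∂z/∂y = −n_y/n_z = −0.54711.
Intercept c from Pick P: -162 + 88.08 + 231.43 = 157.51.
At (-92, 814): z_contact = 33.3 − 445.3 + 157.51 = -254.5 m.
Depth below ground = -249 − (-254.5) = 5 m.

5 m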